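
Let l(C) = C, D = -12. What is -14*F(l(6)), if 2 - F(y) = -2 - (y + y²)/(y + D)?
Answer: 42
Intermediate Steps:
F(y) = 4 + (y + y²)/(-12 + y) (F(y) = 2 - (-2 - (y + y²)/(y - 12)) = 2 - (-2 - (y + y²)/(-12 + y)) = 2 + (2 + (y + y²)/(-12 + y)) = 4 + (y + y²)/(-12 + y))
-14*F(l(6)) = -14*(-48 + 6² + 5*6)/(-12 + 6) = -14*(-48 + 36 + 30)/(-6) = -(-7)*18/3 = -14*(-3) = 42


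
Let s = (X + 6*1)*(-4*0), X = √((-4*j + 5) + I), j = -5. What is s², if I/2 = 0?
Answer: 0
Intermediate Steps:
I = 0 (I = 2*0 = 0)
X = 5 (X = √((-4*(-5) + 5) + 0) = √((20 + 5) + 0) = √(25 + 0) = √25 = 5)
s = 0 (s = (5 + 6*1)*(-4*0) = (5 + 6)*0 = 11*0 = 0)
s² = 0² = 0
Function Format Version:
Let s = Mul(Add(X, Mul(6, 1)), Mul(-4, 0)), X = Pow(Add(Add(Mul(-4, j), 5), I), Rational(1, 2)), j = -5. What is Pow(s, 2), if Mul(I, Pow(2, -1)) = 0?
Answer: 0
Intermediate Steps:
I = 0 (I = Mul(2, 0) = 0)
X = 5 (X = Pow(Add(Add(Mul(-4, -5), 5), 0), Rational(1, 2)) = Pow(Add(Add(20, 5), 0), Rational(1, 2)) = Pow(Add(25, 0), Rational(1, 2)) = Pow(25, Rational(1, 2)) = 5)
s = 0 (s = Mul(Add(5, Mul(6, 1)), Mul(-4, 0)) = Mul(Add(5, 6), 0) = Mul(11, 0) = 0)
Pow(s, 2) = Pow(0, 2) = 0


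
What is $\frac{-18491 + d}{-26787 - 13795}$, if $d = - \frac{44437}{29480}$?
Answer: $\frac{545159117}{1196357360} \approx 0.45568$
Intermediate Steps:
$d = - \frac{44437}{29480}$ ($d = \left(-44437\right) \frac{1}{29480} = - \frac{44437}{29480} \approx -1.5074$)
$\frac{-18491 + d}{-26787 - 13795} = \frac{-18491 - \frac{44437}{29480}}{-26787 - 13795} = - \frac{545159117}{29480 \left(-40582\right)} = \left(- \frac{545159117}{29480}\right) \left(- \frac{1}{40582}\right) = \frac{545159117}{1196357360}$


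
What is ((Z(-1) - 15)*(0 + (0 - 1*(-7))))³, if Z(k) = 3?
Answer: -592704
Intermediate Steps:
((Z(-1) - 15)*(0 + (0 - 1*(-7))))³ = ((3 - 15)*(0 + (0 - 1*(-7))))³ = (-12*(0 + (0 + 7)))³ = (-12*(0 + 7))³ = (-12*7)³ = (-84)³ = -592704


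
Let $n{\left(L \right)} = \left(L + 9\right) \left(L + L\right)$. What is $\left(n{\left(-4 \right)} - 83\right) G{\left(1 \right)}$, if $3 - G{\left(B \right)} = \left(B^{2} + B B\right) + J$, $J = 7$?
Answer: $738$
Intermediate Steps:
$n{\left(L \right)} = 2 L \left(9 + L\right)$ ($n{\left(L \right)} = \left(9 + L\right) 2 L = 2 L \left(9 + L\right)$)
$G{\left(B \right)} = -4 - 2 B^{2}$ ($G{\left(B \right)} = 3 - \left(\left(B^{2} + B B\right) + 7\right) = 3 - \left(\left(B^{2} + B^{2}\right) + 7\right) = 3 - \left(2 B^{2} + 7\right) = 3 - \left(7 + 2 B^{2}\right) = -4 - 2 B^{2}$)
$\left(n{\left(-4 \right)} - 83\right) G{\left(1 \right)} = \left(2 \left(-4\right) \left(9 - 4\right) - 83\right) \left(-4 - 2 \cdot 1^{2}\right) = \left(2 \left(-4\right) 5 - 83\right) \left(-4 - 2\right) = \left(-40 - 83\right) \left(-4 - 2\right) = \left(-123\right) \left(-6\right) = 738$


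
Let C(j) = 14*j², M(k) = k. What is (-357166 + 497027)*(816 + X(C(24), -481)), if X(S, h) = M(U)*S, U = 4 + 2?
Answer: 6881161200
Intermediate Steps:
U = 6
X(S, h) = 6*S
(-357166 + 497027)*(816 + X(C(24), -481)) = (-357166 + 497027)*(816 + 6*(14*24²)) = 139861*(816 + 6*(14*576)) = 139861*(816 + 6*8064) = 139861*(816 + 48384) = 139861*49200 = 6881161200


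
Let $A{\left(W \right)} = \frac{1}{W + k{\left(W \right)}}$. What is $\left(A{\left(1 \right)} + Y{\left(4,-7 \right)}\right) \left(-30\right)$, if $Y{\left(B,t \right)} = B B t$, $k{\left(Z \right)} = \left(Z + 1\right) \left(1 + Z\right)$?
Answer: $3354$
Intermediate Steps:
$k{\left(Z \right)} = \left(1 + Z\right)^{2}$ ($k{\left(Z \right)} = \left(1 + Z\right) \left(1 + Z\right) = \left(1 + Z\right)^{2}$)
$Y{\left(B,t \right)} = t B^{2}$ ($Y{\left(B,t \right)} = B^{2} t = t B^{2}$)
$A{\left(W \right)} = \frac{1}{W + \left(1 + W\right)^{2}}$
$\left(A{\left(1 \right)} + Y{\left(4,-7 \right)}\right) \left(-30\right) = \left(\frac{1}{1 + \left(1 + 1\right)^{2}} - 7 \cdot 4^{2}\right) \left(-30\right) = \left(\frac{1}{1 + 2^{2}} - 112\right) \left(-30\right) = \left(\frac{1}{1 + 4} - 112\right) \left(-30\right) = \left(\frac{1}{5} - 112\right) \left(-30\right) = \left(- \frac{559}{5}\right) \left(-30\right) = 3354$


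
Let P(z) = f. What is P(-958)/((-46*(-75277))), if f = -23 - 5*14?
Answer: -93/3462742 ≈ -2.6857e-5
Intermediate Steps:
f = -93 (f = -23 - 70 = -93)
P(z) = -93
P(-958)/((-46*(-75277))) = -93/((-46*(-75277))) = -93/3462742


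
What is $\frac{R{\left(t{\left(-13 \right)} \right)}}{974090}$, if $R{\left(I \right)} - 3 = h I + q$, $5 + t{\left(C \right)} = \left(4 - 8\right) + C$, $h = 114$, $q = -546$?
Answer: $- \frac{3051}{974090} \approx -0.0031322$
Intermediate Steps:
$t{\left(C \right)} = -9 + C$ ($t{\left(C \right)} = -5 + \left(\left(4 - 8\right) + C\right) = -5 + \left(-4 + C\right) = -9 + C$)
$R{\left(I \right)} = -543 + 114 I$ ($R{\left(I \right)} = 3 + \left(114 I - 546\right) = 3 + \left(-546 + 114 I\right) = -543 + 114 I$)
$\frac{R{\left(t{\left(-13 \right)} \right)}}{974090} = \frac{-543 + 114 \left(-9 - 13\right)}{974090} = \left(-543 + 114 \left(-22\right)\right) \frac{1}{974090} = \left(-543 - 2508\right) \frac{1}{974090} = \left(-3051\right) \frac{1}{974090} = - \frac{3051}{974090}$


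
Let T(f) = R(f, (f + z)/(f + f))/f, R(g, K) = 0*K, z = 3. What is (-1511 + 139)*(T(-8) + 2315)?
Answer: -3176180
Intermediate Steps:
R(g, K) = 0
T(f) = 0 (T(f) = 0/f = 0)
(-1511 + 139)*(T(-8) + 2315) = (-1511 + 139)*(0 + 2315) = -1372*2315 = -3176180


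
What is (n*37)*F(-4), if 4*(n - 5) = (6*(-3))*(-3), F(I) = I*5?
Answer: -13690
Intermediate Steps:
F(I) = 5*I
n = 37/2 (n = 5 + ((6*(-3))*(-3))/4 = 5 + (-18*(-3))/4 = 5 + (¼)*54 = 5 + 27/2 = 37/2 ≈ 18.500)
(n*37)*F(-4) = ((37/2)*37)*(5*(-4)) = (1369/2)*(-20) = -13690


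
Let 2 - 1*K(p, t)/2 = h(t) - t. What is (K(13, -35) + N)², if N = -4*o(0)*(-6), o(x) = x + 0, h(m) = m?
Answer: 16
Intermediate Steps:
o(x) = x
K(p, t) = 4 (K(p, t) = 4 - 2*(t - t) = 4 - 2*0 = 4 + 0 = 4)
N = 0 (N = -4*0*(-6) = 0*(-6) = 0)
(K(13, -35) + N)² = (4 + 0)² = 4² = 16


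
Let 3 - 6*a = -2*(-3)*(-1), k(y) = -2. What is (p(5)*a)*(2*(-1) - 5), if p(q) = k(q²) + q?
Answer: -63/2 ≈ -31.500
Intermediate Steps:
a = 3/2 (a = ½ - (-2*(-3))*(-1)/6 = ½ - (-1) = ½ - ⅙*(-6) = ½ + 1 = 3/2 ≈ 1.5000)
p(q) = -2 + q
(p(5)*a)*(2*(-1) - 5) = ((-2 + 5)*(3/2))*(2*(-1) - 5) = (3*(3/2))*(-2 - 5) = (9/2)*(-7) = -63/2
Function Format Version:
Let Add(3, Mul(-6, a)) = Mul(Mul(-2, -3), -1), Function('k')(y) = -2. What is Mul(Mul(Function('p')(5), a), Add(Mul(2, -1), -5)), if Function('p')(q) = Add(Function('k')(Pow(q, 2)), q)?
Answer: Rational(-63, 2) ≈ -31.500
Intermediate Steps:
a = Rational(3, 2) (a = Add(Rational(1, 2), Mul(Rational(-1, 6), Mul(Mul(-2, -3), -1))) = Add(Rational(1, 2), Mul(Rational(-1, 6), Mul(6, -1))) = Add(Rational(1, 2), Mul(Rational(-1, 6), -6)) = Add(Rational(1, 2), 1) = Rational(3, 2) ≈ 1.5000)
Function('p')(q) = Add(-2, q)
Mul(Mul(Function('p')(5), a), Add(Mul(2, -1), -5)) = Mul(Mul(Add(-2, 5), Rational(3, 2)), Add(Mul(2, -1), -5)) = Mul(Mul(3, Rational(3, 2)), Add(-2, -5)) = Mul(Rational(9, 2), -7) = Rational(-63, 2)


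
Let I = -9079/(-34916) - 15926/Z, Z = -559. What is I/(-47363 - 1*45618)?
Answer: -1864277/6029259964 ≈ -0.00030921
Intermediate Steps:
I = 1864277/64844 (I = -9079/(-34916) - 15926/(-559) = -9079*(-1/34916) - 15926*(-1/559) = 1297/4988 + 15926/559 = 1864277/64844 ≈ 28.750)
I/(-47363 - 1*45618) = 1864277/(64844*(-47363 - 1*45618)) = 1864277/(64844*(-47363 - 45618)) = (1864277/64844)/(-92981) = (1864277/64844)*(-1/92981) = -1864277/6029259964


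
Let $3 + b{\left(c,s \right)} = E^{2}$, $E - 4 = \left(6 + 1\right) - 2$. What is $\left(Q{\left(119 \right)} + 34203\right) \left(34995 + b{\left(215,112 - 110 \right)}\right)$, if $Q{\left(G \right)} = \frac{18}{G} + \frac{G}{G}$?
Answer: $\frac{142757421462}{119} \approx 1.1996 \cdot 10^{9}$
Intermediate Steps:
$E = 9$ ($E = 4 + \left(\left(6 + 1\right) - 2\right) = 4 + \left(7 - 2\right) = 4 + 5 = 9$)
$Q{\left(G \right)} = 1 + \frac{18}{G}$ ($Q{\left(G \right)} = \frac{18}{G} + 1 = 1 + \frac{18}{G}$)
$b{\left(c,s \right)} = 78$ ($b{\left(c,s \right)} = -3 + 9^{2} = -3 + 81 = 78$)
$\left(Q{\left(119 \right)} + 34203\right) \left(34995 + b{\left(215,112 - 110 \right)}\right) = \left(\frac{18 + 119}{119} + 34203\right) \left(34995 + 78\right) = \left(\frac{1}{119} \cdot 137 + 34203\right) 35073 = \left(\frac{137}{119} + 34203\right) 35073 = \frac{4070294}{119} \cdot 35073 = \frac{142757421462}{119}$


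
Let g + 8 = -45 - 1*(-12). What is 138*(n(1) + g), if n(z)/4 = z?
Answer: -5106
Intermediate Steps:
n(z) = 4*z
g = -41 (g = -8 + (-45 - 1*(-12)) = -8 + (-45 + 12) = -8 - 33 = -41)
138*(n(1) + g) = 138*(4*1 - 41) = 138*(4 - 41) = 138*(-37) = -5106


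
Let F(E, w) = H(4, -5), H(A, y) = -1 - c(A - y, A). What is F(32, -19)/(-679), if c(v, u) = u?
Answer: 5/679 ≈ 0.0073638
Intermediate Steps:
H(A, y) = -1 - A
F(E, w) = -5 (F(E, w) = -1 - 1*4 = -1 - 4 = -5)
F(32, -19)/(-679) = -5/(-679) = -5*(-1/679) = 5/679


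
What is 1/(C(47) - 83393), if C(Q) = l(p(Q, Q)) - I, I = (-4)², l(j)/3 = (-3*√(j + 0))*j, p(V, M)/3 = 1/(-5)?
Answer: -3475375/289877554104 - 15*I*√15/96625851368 ≈ -1.1989e-5 - 6.0123e-10*I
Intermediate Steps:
p(V, M) = -⅗ (p(V, M) = 3/(-5) = 3*(-⅕) = -⅗)
l(j) = -9*j^(3/2) (l(j) = 3*((-3*√(j + 0))*j) = 3*((-3*√j)*j) = 3*(-3*j^(3/2)) = -9*j^(3/2))
I = 16
C(Q) = -16 + 27*I*√15/25 (C(Q) = -(-27)*I*√15/25 - 1*16 = -(-27)*I*√15/25 - 16 = 27*I*√15/25 - 16 = -16 + 27*I*√15/25)
1/(C(47) - 83393) = 1/((-16 + 27*I*√15/25) - 83393) = 1/(-83409 + 27*I*√15/25)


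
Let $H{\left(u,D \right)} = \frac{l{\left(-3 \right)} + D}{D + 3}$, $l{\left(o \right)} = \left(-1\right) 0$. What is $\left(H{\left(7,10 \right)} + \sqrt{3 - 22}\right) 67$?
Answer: $\frac{670}{13} + 67 i \sqrt{19} \approx 51.538 + 292.05 i$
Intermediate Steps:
$l{\left(o \right)} = 0$
$H{\left(u,D \right)} = \frac{D}{3 + D}$ ($H{\left(u,D \right)} = \frac{0 + D}{D + 3} = \frac{D}{3 + D}$)
$\left(H{\left(7,10 \right)} + \sqrt{3 - 22}\right) 67 = \left(\frac{10}{3 + 10} + \sqrt{3 - 22}\right) 67 = \left(\frac{10}{13} + \sqrt{-19}\right) 67 = \left(10 \cdot \frac{1}{13} + i \sqrt{19}\right) 67 = \left(\frac{10}{13} + i \sqrt{19}\right) 67 = \frac{670}{13} + 67 i \sqrt{19}$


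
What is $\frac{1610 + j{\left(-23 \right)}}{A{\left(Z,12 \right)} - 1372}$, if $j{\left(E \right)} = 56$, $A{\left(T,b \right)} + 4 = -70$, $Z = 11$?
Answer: $- \frac{833}{723} \approx -1.1521$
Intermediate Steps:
$A{\left(T,b \right)} = -74$ ($A{\left(T,b \right)} = -4 - 70 = -74$)
$\frac{1610 + j{\left(-23 \right)}}{A{\left(Z,12 \right)} - 1372} = \frac{1610 + 56}{-74 - 1372} = \frac{1666}{-1446} = 1666 \left(- \frac{1}{1446}\right) = - \frac{833}{723}$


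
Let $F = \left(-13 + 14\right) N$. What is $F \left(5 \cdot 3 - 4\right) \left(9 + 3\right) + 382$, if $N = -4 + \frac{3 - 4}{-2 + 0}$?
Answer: $-80$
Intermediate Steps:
$N = - \frac{7}{2}$ ($N = -4 - \frac{1}{-2} = -4 - - \frac{1}{2} = -4 + \frac{1}{2} = - \frac{7}{2} \approx -3.5$)
$F = - \frac{7}{2}$ ($F = \left(-13 + 14\right) \left(- \frac{7}{2}\right) = 1 \left(- \frac{7}{2}\right) = - \frac{7}{2} \approx -3.5$)
$F \left(5 \cdot 3 - 4\right) \left(9 + 3\right) + 382 = - \frac{7 \left(5 \cdot 3 - 4\right) \left(9 + 3\right)}{2} + 382 = - \frac{7 \left(15 - 4\right) 12}{2} + 382 = - \frac{7 \cdot 11 \cdot 12}{2} + 382 = \left(- \frac{7}{2}\right) 132 + 382 = -462 + 382 = -80$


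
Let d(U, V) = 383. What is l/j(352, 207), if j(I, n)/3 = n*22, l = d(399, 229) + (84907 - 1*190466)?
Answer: -52588/6831 ≈ -7.6984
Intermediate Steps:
l = -105176 (l = 383 + (84907 - 1*190466) = 383 + (84907 - 190466) = 383 - 105559 = -105176)
j(I, n) = 66*n (j(I, n) = 3*(n*22) = 3*(22*n) = 66*n)
l/j(352, 207) = -105176/(66*207) = -105176/13662 = -105176*1/13662 = -52588/6831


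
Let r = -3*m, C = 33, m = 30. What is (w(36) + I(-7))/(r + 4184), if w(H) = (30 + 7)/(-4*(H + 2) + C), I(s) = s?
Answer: -435/243593 ≈ -0.0017858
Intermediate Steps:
r = -90 (r = -3*30 = -90)
w(H) = 37/(25 - 4*H) (w(H) = (30 + 7)/(-4*(H + 2) + 33) = 37/(-4*(2 + H) + 33) = 37/((-8 - 4*H) + 33) = 37/(25 - 4*H))
(w(36) + I(-7))/(r + 4184) = (-37/(-25 + 4*36) - 7)/(-90 + 4184) = (-37/(-25 + 144) - 7)/4094 = (-37/119 - 7)*(1/4094) = -870/119*1/4094 = -435/243593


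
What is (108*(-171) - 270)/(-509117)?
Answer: 18738/509117 ≈ 0.036805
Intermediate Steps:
(108*(-171) - 270)/(-509117) = (-18468 - 270)*(-1/509117) = -18738*(-1/509117) = 18738/509117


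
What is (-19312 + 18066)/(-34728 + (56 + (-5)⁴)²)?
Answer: -1246/429033 ≈ -0.0029042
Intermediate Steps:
(-19312 + 18066)/(-34728 + (56 + (-5)⁴)²) = -1246/(-34728 + (56 + 625)²) = -1246/(-34728 + 681²) = -1246/(-34728 + 463761) = -1246/429033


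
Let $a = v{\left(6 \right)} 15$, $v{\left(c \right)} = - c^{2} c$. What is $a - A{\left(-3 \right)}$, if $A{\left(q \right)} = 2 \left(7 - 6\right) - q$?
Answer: $-3245$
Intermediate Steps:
$v{\left(c \right)} = - c^{3}$
$a = -3240$ ($a = - 6^{3} \cdot 15 = \left(-1\right) 216 \cdot 15 = \left(-216\right) 15 = -3240$)
$A{\left(q \right)} = 2 - q$ ($A{\left(q \right)} = 2 \left(7 - 6\right) - q = 2 \cdot 1 - q = 2 - q$)
$a - A{\left(-3 \right)} = -3240 - \left(2 - -3\right) = -3240 - \left(2 + 3\right) = -3240 - 5 = -3245$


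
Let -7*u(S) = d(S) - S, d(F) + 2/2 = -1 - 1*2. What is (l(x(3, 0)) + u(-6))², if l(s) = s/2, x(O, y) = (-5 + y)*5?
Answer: 32041/196 ≈ 163.47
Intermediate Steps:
d(F) = -4 (d(F) = -1 + (-1 - 1*2) = -1 + (-1 - 2) = -1 - 3 = -4)
x(O, y) = -25 + 5*y
u(S) = 4/7 + S/7 (u(S) = -(-4 - S)/7 = 4/7 + S/7)
l(s) = s/2 (l(s) = s*(½) = s/2)
(l(x(3, 0)) + u(-6))² = ((-25 + 5*0)/2 + (4/7 + (⅐)*(-6)))² = ((-25 + 0)/2 + (4/7 - 6/7))² = ((½)*(-25) - 2/7)² = (-25/2 - 2/7)² = (-179/14)² = 32041/196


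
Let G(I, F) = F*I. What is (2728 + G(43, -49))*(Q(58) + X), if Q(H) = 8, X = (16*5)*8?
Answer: 402408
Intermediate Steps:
X = 640 (X = 80*8 = 640)
(2728 + G(43, -49))*(Q(58) + X) = (2728 - 49*43)*(8 + 640) = (2728 - 2107)*648 = 621*648 = 402408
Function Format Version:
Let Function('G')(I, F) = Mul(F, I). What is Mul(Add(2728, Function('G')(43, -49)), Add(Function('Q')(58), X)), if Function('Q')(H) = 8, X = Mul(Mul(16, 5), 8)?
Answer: 402408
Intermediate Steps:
X = 640 (X = Mul(80, 8) = 640)
Mul(Add(2728, Function('G')(43, -49)), Add(Function('Q')(58), X)) = Mul(Add(2728, Mul(-49, 43)), Add(8, 640)) = Mul(Add(2728, -2107), 648) = Mul(621, 648) = 402408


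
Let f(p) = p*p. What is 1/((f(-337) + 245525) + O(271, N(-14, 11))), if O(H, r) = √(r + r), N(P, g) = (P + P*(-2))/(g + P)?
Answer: 538641/193422751268 - I*√21/193422751268 ≈ 2.7848e-6 - 2.3692e-11*I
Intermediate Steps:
N(P, g) = -P/(P + g) (N(P, g) = (P - 2*P)/(P + g) = (-P)/(P + g) = -P/(P + g))
f(p) = p²
O(H, r) = √2*√r (O(H, r) = √(2*r) = √2*√r)
1/((f(-337) + 245525) + O(271, N(-14, 11))) = 1/(((-337)² + 245525) + √2*√(-1*(-14)/(-14 + 11))) = 1/((113569 + 245525) + √2*√(-1*(-14)/(-3))) = 1/(359094 + √2*√(-1*(-14)*(-⅓))) = 1/(359094 + √2*√(-14/3)) = 1/(359094 + √2*(I*√42/3)) = 1/(359094 + 2*I*√21/3)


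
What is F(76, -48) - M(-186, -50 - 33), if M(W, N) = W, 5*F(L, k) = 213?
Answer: 1143/5 ≈ 228.60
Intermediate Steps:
F(L, k) = 213/5 (F(L, k) = (⅕)*213 = 213/5)
F(76, -48) - M(-186, -50 - 33) = 213/5 - 1*(-186) = 213/5 + 186 = 1143/5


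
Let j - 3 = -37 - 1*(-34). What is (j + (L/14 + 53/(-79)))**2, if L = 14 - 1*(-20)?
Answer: 944784/305809 ≈ 3.0895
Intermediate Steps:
j = 0 (j = 3 + (-37 - 1*(-34)) = 3 + (-37 + 34) = 3 - 3 = 0)
L = 34 (L = 14 + 20 = 34)
(j + (L/14 + 53/(-79)))**2 = (0 + (34/14 + 53/(-79)))**2 = (0 + (34*(1/14) + 53*(-1/79)))**2 = (0 + (17/7 - 53/79))**2 = (0 + 972/553)**2 = (972/553)**2 = 944784/305809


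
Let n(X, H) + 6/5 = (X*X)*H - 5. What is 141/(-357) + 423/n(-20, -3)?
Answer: -535142/717689 ≈ -0.74565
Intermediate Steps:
n(X, H) = -31/5 + H*X² (n(X, H) = -6/5 + ((X*X)*H - 5) = -6/5 + (X²*H - 5) = -6/5 + (H*X² - 5) = -6/5 + (-5 + H*X²) = -31/5 + H*X²)
141/(-357) + 423/n(-20, -3) = 141/(-357) + 423/(-31/5 - 3*(-20)²) = 141*(-1/357) + 423/(-31/5 - 3*400) = -47/119 + 423/(-31/5 - 1200) = -47/119 + 423/(-6031/5) = -47/119 + 423*(-5/6031) = -47/119 - 2115/6031 = -535142/717689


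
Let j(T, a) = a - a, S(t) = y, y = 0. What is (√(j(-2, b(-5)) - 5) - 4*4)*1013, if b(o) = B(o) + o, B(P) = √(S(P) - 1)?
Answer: -16208 + 1013*I*√5 ≈ -16208.0 + 2265.1*I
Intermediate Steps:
S(t) = 0
B(P) = I (B(P) = √(0 - 1) = √(-1) = I)
b(o) = I + o
j(T, a) = 0
(√(j(-2, b(-5)) - 5) - 4*4)*1013 = (√(0 - 5) - 4*4)*1013 = (√(-5) - 16)*1013 = (I*√5 - 16)*1013 = (-16 + I*√5)*1013 = -16208 + 1013*I*√5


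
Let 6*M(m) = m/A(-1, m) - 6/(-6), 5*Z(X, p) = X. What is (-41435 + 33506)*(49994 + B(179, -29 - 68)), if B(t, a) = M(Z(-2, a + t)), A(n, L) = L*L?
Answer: -1585601775/4 ≈ -3.9640e+8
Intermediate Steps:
Z(X, p) = X/5
A(n, L) = L²
M(m) = ⅙ + 1/(6*m) (M(m) = (m/(m²) - 6/(-6))/6 = (m/m² - 6*(-⅙))/6 = (1/m + 1)/6 = (1 + 1/m)/6 = ⅙ + 1/(6*m))
B(t, a) = -¼ (B(t, a) = (1 + (⅕)*(-2))/(6*(((⅕)*(-2)))) = (1 - ⅖)/(6*(-⅖)) = (⅙)*(-5/2)*(⅗) = -¼)
(-41435 + 33506)*(49994 + B(179, -29 - 68)) = (-41435 + 33506)*(49994 - ¼) = -7929*199975/4 = -1585601775/4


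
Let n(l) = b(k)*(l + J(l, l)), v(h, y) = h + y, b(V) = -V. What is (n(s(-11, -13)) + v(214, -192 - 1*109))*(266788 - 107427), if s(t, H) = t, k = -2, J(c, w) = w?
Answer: -20876291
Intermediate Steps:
n(l) = 4*l (n(l) = (-1*(-2))*(l + l) = 2*(2*l) = 4*l)
(n(s(-11, -13)) + v(214, -192 - 1*109))*(266788 - 107427) = (4*(-11) + (214 + (-192 - 1*109)))*(266788 - 107427) = (-44 + (214 + (-192 - 109)))*159361 = (-44 + (214 - 301))*159361 = (-44 - 87)*159361 = -131*159361 = -20876291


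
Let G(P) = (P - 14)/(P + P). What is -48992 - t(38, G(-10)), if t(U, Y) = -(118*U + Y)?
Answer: -222534/5 ≈ -44507.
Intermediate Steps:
G(P) = (-14 + P)/(2*P) (G(P) = (-14 + P)/((2*P)) = (-14 + P)*(1/(2*P)) = (-14 + P)/(2*P))
t(U, Y) = -Y - 118*U (t(U, Y) = -(Y + 118*U) = -Y - 118*U)
-48992 - t(38, G(-10)) = -48992 - (-(-14 - 10)/(2*(-10)) - 118*38) = -48992 - (-(-1)*(-24)/(2*10) - 4484) = -48992 - (-1*6/5 - 4484) = -48992 - (-6/5 - 4484) = -48992 - 1*(-22426/5) = -48992 + 22426/5 = -222534/5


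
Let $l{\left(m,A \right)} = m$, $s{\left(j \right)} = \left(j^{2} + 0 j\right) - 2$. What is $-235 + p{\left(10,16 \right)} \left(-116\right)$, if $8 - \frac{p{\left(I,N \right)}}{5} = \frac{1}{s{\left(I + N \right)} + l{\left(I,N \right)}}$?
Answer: $- \frac{833480}{171} \approx -4874.1$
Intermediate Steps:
$s{\left(j \right)} = -2 + j^{2}$ ($s{\left(j \right)} = \left(j^{2} + 0\right) - 2 = j^{2} - 2 = -2 + j^{2}$)
$p{\left(I,N \right)} = 40 - \frac{5}{-2 + I + \left(I + N\right)^{2}}$ ($p{\left(I,N \right)} = 40 - \frac{5}{\left(-2 + \left(I + N\right)^{2}\right) + I} = 40 - \frac{5}{-2 + I + \left(I + N\right)^{2}}$)
$-235 + p{\left(10,16 \right)} \left(-116\right) = -235 + \frac{5 \left(-17 + 8 \cdot 10 + 8 \left(10 + 16\right)^{2}\right)}{-2 + 10 + \left(10 + 16\right)^{2}} \left(-116\right) = -235 + \frac{5 \left(-17 + 80 + 8 \cdot 26^{2}\right)}{-2 + 10 + 26^{2}} \left(-116\right) = -235 + \frac{5 \left(-17 + 80 + 8 \cdot 676\right)}{-2 + 10 + 676} \left(-116\right) = -235 + \frac{5 \left(-17 + 80 + 5408\right)}{684} \left(-116\right) = -235 + 5 \cdot \frac{1}{684} \cdot 5471 \left(-116\right) = -235 + \frac{27355}{684} \left(-116\right) = -235 - \frac{793295}{171} = - \frac{833480}{171}$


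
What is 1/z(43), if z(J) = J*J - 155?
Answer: 1/1694 ≈ 0.00059032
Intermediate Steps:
z(J) = -155 + J**2 (z(J) = J**2 - 155 = -155 + J**2)
1/z(43) = 1/(-155 + 43**2) = 1/(-155 + 1849) = 1/1694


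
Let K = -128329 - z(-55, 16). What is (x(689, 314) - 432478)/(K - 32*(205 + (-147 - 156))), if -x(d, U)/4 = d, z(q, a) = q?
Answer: 217617/62569 ≈ 3.4780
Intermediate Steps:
x(d, U) = -4*d
K = -128274 (K = -128329 - 1*(-55) = -128329 + 55 = -128274)
(x(689, 314) - 432478)/(K - 32*(205 + (-147 - 156))) = (-4*689 - 432478)/(-128274 - 32*(205 + (-147 - 156))) = (-2756 - 432478)/(-128274 - 32*(205 - 303)) = -435234/(-128274 - 32*(-98)) = -435234/(-128274 + 3136) = -435234/(-125138) = -435234*(-1/125138) = 217617/62569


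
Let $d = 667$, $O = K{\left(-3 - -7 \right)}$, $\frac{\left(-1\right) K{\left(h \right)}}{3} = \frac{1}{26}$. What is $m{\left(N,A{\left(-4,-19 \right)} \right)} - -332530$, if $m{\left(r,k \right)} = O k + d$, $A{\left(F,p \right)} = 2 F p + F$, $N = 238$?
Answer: $\frac{4331339}{13} \approx 3.3318 \cdot 10^{5}$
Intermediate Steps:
$K{\left(h \right)} = - \frac{3}{26}$
$O = - \frac{3}{26} \approx -0.11538$
$A{\left(F,p \right)} = F + 2 F p$ ($A{\left(F,p \right)} = 2 F p + F = F + 2 F p$)
$m{\left(r,k \right)} = 667 - \frac{3 k}{26}$ ($m{\left(r,k \right)} = - \frac{3 k}{26} + 667 = 667 - \frac{3 k}{26}$)
$m{\left(N,A{\left(-4,-19 \right)} \right)} - -332530 = \left(667 - \frac{3 \left(- 4 \left(1 + 2 \left(-19\right)\right)\right)}{26}\right) - -332530 = \left(667 - \frac{3 \left(- 4 \left(1 - 38\right)\right)}{26}\right) + 332530 = \left(667 - \frac{3 \left(\left(-4\right) \left(-37\right)\right)}{26}\right) + 332530 = \left(667 - \frac{222}{13}\right) + 332530 = \frac{8449}{13} + 332530 = \frac{4331339}{13}$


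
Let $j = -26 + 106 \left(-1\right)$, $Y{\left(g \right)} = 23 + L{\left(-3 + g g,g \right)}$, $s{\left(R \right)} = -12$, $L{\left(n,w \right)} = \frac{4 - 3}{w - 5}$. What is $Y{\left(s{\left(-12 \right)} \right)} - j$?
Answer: $\frac{2634}{17} \approx 154.94$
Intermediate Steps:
$L{\left(n,w \right)} = \frac{1}{-5 + w}$ ($L{\left(n,w \right)} = 1 \frac{1}{-5 + w} = \frac{1}{-5 + w}$)
$Y{\left(g \right)} = 23 + \frac{1}{-5 + g}$
$j = -132$ ($j = -26 - 106 = -132$)
$Y{\left(s{\left(-12 \right)} \right)} - j = \frac{-114 + 23 \left(-12\right)}{-5 - 12} - -132 = \frac{-114 - 276}{-17} + 132 = \left(- \frac{1}{17}\right) \left(-390\right) + 132 = \frac{390}{17} + 132 = \frac{2634}{17}$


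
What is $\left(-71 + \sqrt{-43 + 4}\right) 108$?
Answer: $-7668 + 108 i \sqrt{39} \approx -7668.0 + 674.46 i$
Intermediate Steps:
$\left(-71 + \sqrt{-43 + 4}\right) 108 = \left(-71 + \sqrt{-39}\right) 108 = \left(-71 + i \sqrt{39}\right) 108 = -7668 + 108 i \sqrt{39}$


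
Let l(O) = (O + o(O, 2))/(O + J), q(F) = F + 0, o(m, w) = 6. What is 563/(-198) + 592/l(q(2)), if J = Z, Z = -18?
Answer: -234995/198 ≈ -1186.8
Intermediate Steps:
J = -18
q(F) = F
l(O) = (6 + O)/(-18 + O) (l(O) = (O + 6)/(O - 18) = (6 + O)/(-18 + O))
563/(-198) + 592/l(q(2)) = 563/(-198) + 592/(((6 + 2)/(-18 + 2))) = 563*(-1/198) + 592/((8/(-16))) = -563/198 + 592/((-1/16*8)) = -563/198 + 592/(-½) = -563/198 + 592*(-2) = -563/198 - 1184 = -234995/198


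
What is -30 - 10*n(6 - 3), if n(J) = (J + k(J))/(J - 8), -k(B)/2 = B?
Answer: -36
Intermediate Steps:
k(B) = -2*B
n(J) = -J/(-8 + J) (n(J) = (J - 2*J)/(J - 8) = (-J)/(-8 + J) = -J/(-8 + J))
-30 - 10*n(6 - 3) = -30 - (-10)*(6 - 3)/(-8 + (6 - 3)) = -30 - (-10)*3/(-8 + 3) = -30 - (-10)*3/(-5) = -30 - (-10)*3*(-1)/5 = -30 - 10*3/5 = -30 - 6 = -36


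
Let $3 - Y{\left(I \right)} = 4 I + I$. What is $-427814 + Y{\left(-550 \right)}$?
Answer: $-425061$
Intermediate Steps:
$Y{\left(I \right)} = 3 - 5 I$ ($Y{\left(I \right)} = 3 - \left(4 I + I\right) = 3 - 5 I$)
$-427814 + Y{\left(-550 \right)} = -427814 + \left(3 - -2750\right) = -427814 + \left(3 + 2750\right) = -427814 + 2753 = -425061$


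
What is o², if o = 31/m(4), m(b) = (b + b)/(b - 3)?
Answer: 961/64 ≈ 15.016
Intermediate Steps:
m(b) = 2*b/(-3 + b) (m(b) = (2*b)/(-3 + b) = 2*b/(-3 + b))
o = 31/8 (o = 31/((2*4/(-3 + 4))) = 31/((2*4/1)) = 31/((2*4*1)) = 31/8 ≈ 3.8750)
o² = (31/8)² = 961/64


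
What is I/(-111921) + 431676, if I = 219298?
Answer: 48313390298/111921 ≈ 4.3167e+5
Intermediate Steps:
I/(-111921) + 431676 = 219298/(-111921) + 431676 = 219298*(-1/111921) + 431676 = -219298/111921 + 431676 = 48313390298/111921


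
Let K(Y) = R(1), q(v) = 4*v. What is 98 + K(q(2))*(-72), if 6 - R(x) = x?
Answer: -262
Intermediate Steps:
R(x) = 6 - x
K(Y) = 5 (K(Y) = 6 - 1*1 = 6 - 1 = 5)
98 + K(q(2))*(-72) = 98 + 5*(-72) = 98 - 360 = -262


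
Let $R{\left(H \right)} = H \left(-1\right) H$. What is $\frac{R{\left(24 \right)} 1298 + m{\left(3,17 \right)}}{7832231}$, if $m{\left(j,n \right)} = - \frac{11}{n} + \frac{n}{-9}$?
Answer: $- \frac{114390532}{1198331343} \approx -0.095458$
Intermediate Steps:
$m{\left(j,n \right)} = - \frac{11}{n} - \frac{n}{9}$ ($m{\left(j,n \right)} = - \frac{11}{n} + n \left(- \frac{1}{9}\right) = - \frac{11}{n} - \frac{n}{9}$)
$R{\left(H \right)} = - H^{2}$ ($R{\left(H \right)} = - H H = - H^{2}$)
$\frac{R{\left(24 \right)} 1298 + m{\left(3,17 \right)}}{7832231} = \frac{- 24^{2} \cdot 1298 - \left(\frac{17}{9} + \frac{11}{17}\right)}{7832231} = \left(\left(-1\right) 576 \cdot 1298 - \frac{388}{153}\right) \frac{1}{7832231} = \left(\left(-576\right) 1298 - \frac{388}{153}\right) \frac{1}{7832231} = \left(-747648 - \frac{388}{153}\right) \frac{1}{7832231} = \left(- \frac{114390532}{153}\right) \frac{1}{7832231} = - \frac{114390532}{1198331343}$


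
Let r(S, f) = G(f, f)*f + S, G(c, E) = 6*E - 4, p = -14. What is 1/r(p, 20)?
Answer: 1/2306 ≈ 0.00043365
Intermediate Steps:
G(c, E) = -4 + 6*E
r(S, f) = S + f*(-4 + 6*f) (r(S, f) = (-4 + 6*f)*f + S = f*(-4 + 6*f) + S = S + f*(-4 + 6*f))
1/r(p, 20) = 1/(-14 + 2*20*(-2 + 3*20)) = 1/(-14 + 2*20*(-2 + 60)) = 1/(-14 + 2*20*58) = 1/(-14 + 2320) = 1/2306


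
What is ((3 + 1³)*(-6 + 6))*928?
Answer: 0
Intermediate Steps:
((3 + 1³)*(-6 + 6))*928 = ((3 + 1)*0)*928 = (4*0)*928 = 0*928 = 0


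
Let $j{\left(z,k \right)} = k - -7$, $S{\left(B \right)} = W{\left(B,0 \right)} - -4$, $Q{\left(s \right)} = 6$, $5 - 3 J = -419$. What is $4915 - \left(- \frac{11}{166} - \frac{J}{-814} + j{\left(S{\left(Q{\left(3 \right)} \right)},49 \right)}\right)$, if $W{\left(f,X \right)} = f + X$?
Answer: $\frac{984829513}{202686} \approx 4858.9$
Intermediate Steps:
$J = \frac{424}{3}$ ($J = \frac{5}{3} - - \frac{419}{3} = \frac{5}{3} + \frac{419}{3} = \frac{424}{3} \approx 141.33$)
$W{\left(f,X \right)} = X + f$
$S{\left(B \right)} = 4 + B$ ($S{\left(B \right)} = \left(0 + B\right) - -4 = B + 4 = 4 + B$)
$j{\left(z,k \right)} = 7 + k$ ($j{\left(z,k \right)} = k + 7 = 7 + k$)
$4915 - \left(- \frac{11}{166} - \frac{J}{-814} + j{\left(S{\left(Q{\left(3 \right)} \right)},49 \right)}\right) = 4915 + \left(\left(\frac{424}{3 \left(-814\right)} + \frac{55}{830}\right) - \left(7 + 49\right)\right) = 4915 + \left(\left(\frac{424}{3} \left(- \frac{1}{814}\right) + 55 \cdot \frac{1}{830}\right) - 56\right) = 4915 + \left(\left(- \frac{212}{1221} + \frac{11}{166}\right) - 56\right) = 4915 - \frac{11372177}{202686} = \frac{984829513}{202686}$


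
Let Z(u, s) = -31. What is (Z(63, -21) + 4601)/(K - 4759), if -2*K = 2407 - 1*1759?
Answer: -4570/5083 ≈ -0.89908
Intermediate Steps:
K = -324 (K = -(2407 - 1*1759)/2 = -(2407 - 1759)/2 = -½*648 = -324)
(Z(63, -21) + 4601)/(K - 4759) = (-31 + 4601)/(-324 - 4759) = 4570/(-5083) = 4570*(-1/5083) = -4570/5083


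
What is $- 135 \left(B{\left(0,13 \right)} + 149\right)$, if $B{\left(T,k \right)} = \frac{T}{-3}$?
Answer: $-20115$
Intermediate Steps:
$B{\left(T,k \right)} = - \frac{T}{3}$ ($B{\left(T,k \right)} = T \left(- \frac{1}{3}\right) = - \frac{T}{3}$)
$- 135 \left(B{\left(0,13 \right)} + 149\right) = - 135 \left(\left(- \frac{1}{3}\right) 0 + 149\right) = - 135 \left(0 + 149\right) = \left(-135\right) 149 = -20115$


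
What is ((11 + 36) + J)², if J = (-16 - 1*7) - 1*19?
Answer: 25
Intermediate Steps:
J = -42 (J = (-16 - 7) - 19 = -23 - 19 = -42)
((11 + 36) + J)² = ((11 + 36) - 42)² = (47 - 42)² = 5² = 25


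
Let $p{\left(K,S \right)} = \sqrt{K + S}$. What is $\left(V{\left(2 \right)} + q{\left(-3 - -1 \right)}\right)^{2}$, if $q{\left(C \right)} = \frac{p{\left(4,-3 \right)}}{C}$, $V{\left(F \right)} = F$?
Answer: $\frac{9}{4} \approx 2.25$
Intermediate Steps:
$q{\left(C \right)} = \frac{1}{C}$ ($q{\left(C \right)} = \frac{\sqrt{4 - 3}}{C} = \frac{\sqrt{1}}{C} = 1 \frac{1}{C} = \frac{1}{C}$)
$\left(V{\left(2 \right)} + q{\left(-3 - -1 \right)}\right)^{2} = \left(2 + \frac{1}{-3 - -1}\right)^{2} = \left(2 + \frac{1}{-3 + 1}\right)^{2} = \left(2 + \frac{1}{-2}\right)^{2} = \left(2 - \frac{1}{2}\right)^{2} = \left(\frac{3}{2}\right)^{2} = \frac{9}{4}$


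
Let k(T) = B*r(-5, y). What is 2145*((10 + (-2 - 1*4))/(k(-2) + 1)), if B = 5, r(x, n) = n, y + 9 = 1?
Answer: -220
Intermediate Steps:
y = -8 (y = -9 + 1 = -8)
k(T) = -40 (k(T) = 5*(-8) = -40)
2145*((10 + (-2 - 1*4))/(k(-2) + 1)) = 2145*((10 + (-2 - 1*4))/(-40 + 1)) = 2145*((10 + (-2 - 4))/(-39)) = 2145*((10 - 6)*(-1/39)) = 2145*(4*(-1/39)) = 2145*(-4/39) = -220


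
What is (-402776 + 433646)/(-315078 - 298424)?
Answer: -15435/306751 ≈ -0.050318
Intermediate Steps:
(-402776 + 433646)/(-315078 - 298424) = 30870/(-613502) = 30870*(-1/613502) = -15435/306751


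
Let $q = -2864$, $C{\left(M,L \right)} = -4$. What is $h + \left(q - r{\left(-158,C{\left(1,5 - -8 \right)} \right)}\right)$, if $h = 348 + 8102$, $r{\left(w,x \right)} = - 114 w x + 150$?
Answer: $77484$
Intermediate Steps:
$r{\left(w,x \right)} = 150 - 114 w x$ ($r{\left(w,x \right)} = - 114 w x + 150 = 150 - 114 w x$)
$h = 8450$
$h + \left(q - r{\left(-158,C{\left(1,5 - -8 \right)} \right)}\right) = 8450 - \left(3014 - \left(-18012\right) \left(-4\right)\right) = 8450 - -69034 = 8450 + \left(-2864 + 71898\right) = 8450 + 69034 = 77484$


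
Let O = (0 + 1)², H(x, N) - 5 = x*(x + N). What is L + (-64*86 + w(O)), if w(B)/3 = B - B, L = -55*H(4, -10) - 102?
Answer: -4561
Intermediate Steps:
H(x, N) = 5 + x*(N + x) (H(x, N) = 5 + x*(x + N) = 5 + x*(N + x))
O = 1 (O = 1² = 1)
L = 943 (L = -55*(5 + 4² - 10*4) - 102 = -55*(5 + 16 - 40) - 102 = -55*(-19) - 102 = 1045 - 102 = 943)
w(B) = 0 (w(B) = 3*(B - B) = 3*0 = 0)
L + (-64*86 + w(O)) = 943 + (-64*86 + 0) = 943 + (-5504 + 0) = 943 - 5504 = -4561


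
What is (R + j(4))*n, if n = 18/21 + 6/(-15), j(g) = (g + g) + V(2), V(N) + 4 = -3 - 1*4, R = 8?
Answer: 16/7 ≈ 2.2857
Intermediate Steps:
V(N) = -11 (V(N) = -4 + (-3 - 1*4) = -4 + (-3 - 4) = -4 - 7 = -11)
j(g) = -11 + 2*g (j(g) = (g + g) - 11 = 2*g - 11 = -11 + 2*g)
n = 16/35 (n = 18*(1/21) + 6*(-1/15) = 6/7 - 2/5 = 16/35 ≈ 0.45714)
(R + j(4))*n = (8 + (-11 + 2*4))*(16/35) = (8 + (-11 + 8))*(16/35) = (8 - 3)*(16/35) = 5*(16/35) = 16/7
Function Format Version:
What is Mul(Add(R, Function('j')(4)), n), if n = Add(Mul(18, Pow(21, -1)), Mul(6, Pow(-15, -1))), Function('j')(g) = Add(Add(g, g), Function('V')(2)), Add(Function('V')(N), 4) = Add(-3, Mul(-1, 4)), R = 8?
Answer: Rational(16, 7) ≈ 2.2857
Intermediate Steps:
Function('V')(N) = -11 (Function('V')(N) = Add(-4, Add(-3, Mul(-1, 4))) = Add(-4, Add(-3, -4)) = Add(-4, -7) = -11)
Function('j')(g) = Add(-11, Mul(2, g)) (Function('j')(g) = Add(Add(g, g), -11) = Add(Mul(2, g), -11) = Add(-11, Mul(2, g)))
n = Rational(16, 35) (n = Add(Mul(18, Rational(1, 21)), Mul(6, Rational(-1, 15))) = Add(Rational(6, 7), Rational(-2, 5)) = Rational(16, 35) ≈ 0.45714)
Mul(Add(R, Function('j')(4)), n) = Mul(Add(8, Add(-11, Mul(2, 4))), Rational(16, 35)) = Mul(Add(8, Add(-11, 8)), Rational(16, 35)) = Mul(Add(8, -3), Rational(16, 35)) = Mul(5, Rational(16, 35)) = Rational(16, 7)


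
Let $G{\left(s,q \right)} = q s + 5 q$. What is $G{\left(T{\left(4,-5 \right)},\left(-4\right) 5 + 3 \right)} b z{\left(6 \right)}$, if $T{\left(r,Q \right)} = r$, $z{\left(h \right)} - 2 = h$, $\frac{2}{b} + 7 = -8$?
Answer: $\frac{816}{5} \approx 163.2$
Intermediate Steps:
$b = - \frac{2}{15}$ ($b = \frac{2}{-7 - 8} = \frac{2}{-15} = 2 \left(- \frac{1}{15}\right) = - \frac{2}{15} \approx -0.13333$)
$z{\left(h \right)} = 2 + h$
$G{\left(s,q \right)} = 5 q + q s$
$G{\left(T{\left(4,-5 \right)},\left(-4\right) 5 + 3 \right)} b z{\left(6 \right)} = \left(\left(-4\right) 5 + 3\right) \left(5 + 4\right) \left(- \frac{2}{15}\right) \left(2 + 6\right) = \left(-20 + 3\right) 9 \left(- \frac{2}{15}\right) 8 = \left(-17\right) 9 \left(- \frac{2}{15}\right) 8 = \left(-153\right) \left(- \frac{2}{15}\right) 8 = \frac{102}{5} \cdot 8 = \frac{816}{5}$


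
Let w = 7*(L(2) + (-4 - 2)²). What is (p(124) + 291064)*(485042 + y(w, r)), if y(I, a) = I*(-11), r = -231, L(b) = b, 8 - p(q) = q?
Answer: 140270685968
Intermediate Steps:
p(q) = 8 - q
w = 266 (w = 7*(2 + (-4 - 2)²) = 7*(2 + (-6)²) = 7*(2 + 36) = 7*38 = 266)
y(I, a) = -11*I
(p(124) + 291064)*(485042 + y(w, r)) = ((8 - 1*124) + 291064)*(485042 - 11*266) = ((8 - 124) + 291064)*(485042 - 2926) = (-116 + 291064)*482116 = 290948*482116 = 140270685968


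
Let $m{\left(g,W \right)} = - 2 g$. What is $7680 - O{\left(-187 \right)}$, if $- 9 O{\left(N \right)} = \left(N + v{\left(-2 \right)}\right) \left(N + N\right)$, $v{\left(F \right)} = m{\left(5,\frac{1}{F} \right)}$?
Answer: $\frac{142798}{9} \approx 15866.0$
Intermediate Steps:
$v{\left(F \right)} = -10$ ($v{\left(F \right)} = \left(-2\right) 5 = -10$)
$O{\left(N \right)} = - \frac{2 N \left(-10 + N\right)}{9}$ ($O{\left(N \right)} = - \frac{\left(N - 10\right) \left(N + N\right)}{9} = - \frac{\left(-10 + N\right) 2 N}{9} = - \frac{2 N \left(-10 + N\right)}{9}$)
$7680 - O{\left(-187 \right)} = 7680 - \frac{2}{9} \left(-187\right) \left(10 - -187\right) = 7680 - \frac{2}{9} \left(-187\right) \left(10 + 187\right) = 7680 - \frac{2}{9} \left(-187\right) 197 = 7680 - - \frac{73678}{9} = 7680 + \frac{73678}{9} = \frac{142798}{9}$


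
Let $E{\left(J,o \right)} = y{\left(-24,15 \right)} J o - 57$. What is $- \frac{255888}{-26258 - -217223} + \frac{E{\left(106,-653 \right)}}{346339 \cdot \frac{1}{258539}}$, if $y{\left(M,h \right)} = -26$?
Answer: $\frac{29616708649951151}{22046209045} \approx 1.3434 \cdot 10^{6}$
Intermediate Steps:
$E{\left(J,o \right)} = -57 - 26 J o$ ($E{\left(J,o \right)} = - 26 J o - 57 = -57 - 26 J o$)
$- \frac{255888}{-26258 - -217223} + \frac{E{\left(106,-653 \right)}}{346339 \cdot \frac{1}{258539}} = - \frac{255888}{-26258 - -217223} + \frac{-57 - 2756 \left(-653\right)}{346339 \cdot \frac{1}{258539}} = - \frac{255888}{-26258 + 217223} + \frac{-57 + 1799668}{346339 \cdot \frac{1}{258539}} = - \frac{255888}{190965} + \frac{1799611}{\frac{346339}{258539}} = \left(-255888\right) \frac{1}{190965} + 1799611 \cdot \frac{258539}{346339} = - \frac{85296}{63655} + \frac{465269628329}{346339} = \frac{29616708649951151}{22046209045}$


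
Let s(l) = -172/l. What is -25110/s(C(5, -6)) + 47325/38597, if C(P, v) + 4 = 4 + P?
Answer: 2426996625/3319342 ≈ 731.17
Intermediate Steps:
C(P, v) = P (C(P, v) = -4 + (4 + P) = P)
-25110/s(C(5, -6)) + 47325/38597 = -25110/((-172/5)) + 47325/38597 = -25110/((-172*⅕)) + 47325*(1/38597) = -25110/(-172/5) + 47325/38597 = -25110*(-5/172) + 47325/38597 = 62775/86 + 47325/38597 = 2426996625/3319342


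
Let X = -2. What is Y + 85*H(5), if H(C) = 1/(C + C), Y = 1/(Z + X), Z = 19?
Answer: 291/34 ≈ 8.5588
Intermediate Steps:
Y = 1/17 (Y = 1/(19 - 2) = 1/17 ≈ 0.058824)
H(C) = 1/(2*C)
Y + 85*H(5) = 1/17 + 85*((½)/5) = 1/17 + 85*((½)*(⅕)) = 1/17 + 85*(⅒) = 1/17 + 17/2 = 291/34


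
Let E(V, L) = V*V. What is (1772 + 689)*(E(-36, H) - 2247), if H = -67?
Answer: -2340411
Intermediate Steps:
E(V, L) = V²
(1772 + 689)*(E(-36, H) - 2247) = (1772 + 689)*((-36)² - 2247) = 2461*(1296 - 2247) = 2461*(-951) = -2340411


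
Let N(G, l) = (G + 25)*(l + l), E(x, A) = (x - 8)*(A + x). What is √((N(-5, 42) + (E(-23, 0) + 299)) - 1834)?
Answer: √858 ≈ 29.292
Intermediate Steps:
E(x, A) = (-8 + x)*(A + x)
N(G, l) = 2*l*(25 + G) (N(G, l) = (25 + G)*(2*l) = 2*l*(25 + G))
√((N(-5, 42) + (E(-23, 0) + 299)) - 1834) = √((2*42*(25 - 5) + (((-23)² - 8*0 - 8*(-23) + 0*(-23)) + 299)) - 1834) = √((2*42*20 + ((529 + 0 + 184 + 0) + 299)) - 1834) = √((1680 + (713 + 299)) - 1834) = √((1680 + 1012) - 1834) = √(2692 - 1834) = √858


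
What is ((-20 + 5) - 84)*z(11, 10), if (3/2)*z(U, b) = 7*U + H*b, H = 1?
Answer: -5742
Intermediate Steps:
z(U, b) = 2*b/3 + 14*U/3 (z(U, b) = 2*(7*U + 1*b)/3 = 2*(7*U + b)/3 = 2*(b + 7*U)/3 = 2*b/3 + 14*U/3)
((-20 + 5) - 84)*z(11, 10) = ((-20 + 5) - 84)*((⅔)*10 + (14/3)*11) = (-15 - 84)*(20/3 + 154/3) = -99*58 = -5742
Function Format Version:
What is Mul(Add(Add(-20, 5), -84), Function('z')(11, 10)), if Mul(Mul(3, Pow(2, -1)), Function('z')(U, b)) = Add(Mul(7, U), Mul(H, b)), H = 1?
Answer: -5742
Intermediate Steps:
Function('z')(U, b) = Add(Mul(Rational(2, 3), b), Mul(Rational(14, 3), U)) (Function('z')(U, b) = Mul(Rational(2, 3), Add(Mul(7, U), Mul(1, b))) = Mul(Rational(2, 3), Add(Mul(7, U), b)) = Mul(Rational(2, 3), Add(b, Mul(7, U))) = Add(Mul(Rational(2, 3), b), Mul(Rational(14, 3), U)))
Mul(Add(Add(-20, 5), -84), Function('z')(11, 10)) = Mul(Add(Add(-20, 5), -84), Add(Mul(Rational(2, 3), 10), Mul(Rational(14, 3), 11))) = Mul(Add(-15, -84), Add(Rational(20, 3), Rational(154, 3))) = Mul(-99, 58) = -5742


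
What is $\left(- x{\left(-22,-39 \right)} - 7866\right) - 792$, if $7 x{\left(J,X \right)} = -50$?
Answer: $- \frac{60556}{7} \approx -8650.9$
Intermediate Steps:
$x{\left(J,X \right)} = - \frac{50}{7}$ ($x{\left(J,X \right)} = \frac{1}{7} \left(-50\right) = - \frac{50}{7}$)
$\left(- x{\left(-22,-39 \right)} - 7866\right) - 792 = \left(\left(-1\right) \left(- \frac{50}{7}\right) - 7866\right) - 792 = \left(\frac{50}{7} - 7866\right) - 792 = - \frac{55012}{7} - 792 = - \frac{60556}{7}$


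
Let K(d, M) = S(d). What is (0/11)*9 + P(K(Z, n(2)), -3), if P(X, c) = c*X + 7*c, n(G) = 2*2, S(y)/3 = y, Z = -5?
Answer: 24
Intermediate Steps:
S(y) = 3*y
n(G) = 4
K(d, M) = 3*d
P(X, c) = 7*c + X*c (P(X, c) = X*c + 7*c = 7*c + X*c)
(0/11)*9 + P(K(Z, n(2)), -3) = (0/11)*9 - 3*(7 + 3*(-5)) = (0*(1/11))*9 - 3*(7 - 15) = 0*9 - 3*(-8) = 0 + 24 = 24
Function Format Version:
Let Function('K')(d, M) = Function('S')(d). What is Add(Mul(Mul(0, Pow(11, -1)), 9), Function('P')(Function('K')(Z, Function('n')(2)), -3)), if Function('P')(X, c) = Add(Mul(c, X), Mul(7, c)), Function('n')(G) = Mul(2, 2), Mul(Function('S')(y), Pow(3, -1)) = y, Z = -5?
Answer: 24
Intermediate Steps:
Function('S')(y) = Mul(3, y)
Function('n')(G) = 4
Function('K')(d, M) = Mul(3, d)
Function('P')(X, c) = Add(Mul(7, c), Mul(X, c)) (Function('P')(X, c) = Add(Mul(X, c), Mul(7, c)) = Add(Mul(7, c), Mul(X, c)))
Add(Mul(Mul(0, Pow(11, -1)), 9), Function('P')(Function('K')(Z, Function('n')(2)), -3)) = Add(Mul(Mul(0, Pow(11, -1)), 9), Mul(-3, Add(7, Mul(3, -5)))) = Add(Mul(Mul(0, Rational(1, 11)), 9), Mul(-3, Add(7, -15))) = Add(Mul(0, 9), Mul(-3, -8)) = Add(0, 24) = 24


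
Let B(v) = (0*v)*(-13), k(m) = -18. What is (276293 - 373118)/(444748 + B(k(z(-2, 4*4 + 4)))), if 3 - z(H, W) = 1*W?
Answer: -96825/444748 ≈ -0.21771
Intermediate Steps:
z(H, W) = 3 - W
B(v) = 0 (B(v) = 0*(-13) = 0)
(276293 - 373118)/(444748 + B(k(z(-2, 4*4 + 4)))) = (276293 - 373118)/(444748 + 0) = -96825/444748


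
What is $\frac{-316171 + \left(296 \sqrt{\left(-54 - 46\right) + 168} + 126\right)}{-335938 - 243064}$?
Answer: $\frac{316045}{579002} - \frac{296 \sqrt{17}}{289501} \approx 0.54163$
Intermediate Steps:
$\frac{-316171 + \left(296 \sqrt{\left(-54 - 46\right) + 168} + 126\right)}{-335938 - 243064} = \frac{-316171 + \left(296 \sqrt{-100 + 168} + 126\right)}{-579002} = \left(-316171 + \left(296 \sqrt{68} + 126\right)\right) \left(- \frac{1}{579002}\right) = \left(-316171 + \left(296 \cdot 2 \sqrt{17} + 126\right)\right) \left(- \frac{1}{579002}\right) = \left(-316171 + \left(592 \sqrt{17} + 126\right)\right) \left(- \frac{1}{579002}\right) = \left(-316171 + \left(126 + 592 \sqrt{17}\right)\right) \left(- \frac{1}{579002}\right) = \left(-316045 + 592 \sqrt{17}\right) \left(- \frac{1}{579002}\right) = \frac{316045}{579002} - \frac{296 \sqrt{17}}{289501}$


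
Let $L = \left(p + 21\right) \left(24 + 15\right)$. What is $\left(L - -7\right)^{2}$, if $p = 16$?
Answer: $2102500$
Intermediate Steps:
$L = 1443$ ($L = \left(16 + 21\right) \left(24 + 15\right) = 37 \cdot 39 = 1443$)
$\left(L - -7\right)^{2} = \left(1443 - -7\right)^{2} = \left(1443 + 7\right)^{2} = 1450^{2} = 2102500$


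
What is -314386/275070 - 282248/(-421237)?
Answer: -27396529061/57934830795 ≈ -0.47289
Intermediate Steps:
-314386/275070 - 282248/(-421237) = -314386*1/275070 - 282248*(-1/421237) = -157193/137535 + 282248/421237 = -27396529061/57934830795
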